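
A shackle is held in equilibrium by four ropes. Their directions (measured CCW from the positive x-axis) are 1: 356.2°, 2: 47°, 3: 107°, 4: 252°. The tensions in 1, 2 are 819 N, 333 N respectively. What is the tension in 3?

Resolve: ΣF_x = 819 cos 356.2° + 333 cos 47° + T_3 cos 107° + T_4 cos 252° = 0.
        ΣF_y = 819 sin 356.2° + 333 sin 47° + T_3 sin 107° + T_4 sin 252° = 0.
The known terms sum to (1044, 189.3) N, so -0.2924 T_3 − 0.3090 T_4 = -1044 and 0.9563 T_3 − 0.9511 T_4 = -189.3.
Solving simultaneously: T_3 = 1630 N, T_4 = 1838 N.

T_3 ≈ 1630 N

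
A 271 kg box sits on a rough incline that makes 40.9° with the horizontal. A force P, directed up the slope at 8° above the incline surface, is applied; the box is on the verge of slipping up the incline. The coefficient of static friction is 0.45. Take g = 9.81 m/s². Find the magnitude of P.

P ≈ 2510 N

On the verge of sliding up the incline, friction equals μN and acts down the slope.
Perpendicular: N + P sin 8° = W cos 40.9° = 2009 N.
Along incline: P cos 8° = W sin 40.9° + μN  with W sin 40.9° = 1741 N.
Solving the pair for P and N: P = 2512 N, N = 1660 N (and f = μN = 746.9 N).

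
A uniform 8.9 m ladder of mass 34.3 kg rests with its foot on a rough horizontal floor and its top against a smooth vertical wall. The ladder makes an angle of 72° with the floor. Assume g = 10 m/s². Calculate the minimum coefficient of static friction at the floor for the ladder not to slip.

μ_min ≈ 0.162

ΣF_y = 0: N_floor = 34.3×10 = 343 N.
Torques about the foot: N_wall · 8.9 sin 72° = 34.3×10×4.45 cos 72° → N_wall = 55.724 N.
ΣF_x = 0: f_floor = N_wall = 55.724 N.
μ_min = f_floor / N_floor = 55.724 / 343 = 0.1625.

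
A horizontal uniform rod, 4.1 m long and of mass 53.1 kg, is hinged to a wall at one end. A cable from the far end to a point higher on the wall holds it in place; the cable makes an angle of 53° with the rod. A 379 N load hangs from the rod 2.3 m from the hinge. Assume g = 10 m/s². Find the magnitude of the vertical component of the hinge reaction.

|H_y| ≈ 432 N

Take torques about the hinge: T sin 53° · 4.1 = 53.1×10×2.05 + 379×2.3 = 1960.2 N·m.
So T = 1960.2 / (0.7986 × 4.1) = 598.66 N.
ΣF_y = 0: H_y = (53.1×10 + 379) − T sin 53° = 910 − 478.11 = 431.89 N.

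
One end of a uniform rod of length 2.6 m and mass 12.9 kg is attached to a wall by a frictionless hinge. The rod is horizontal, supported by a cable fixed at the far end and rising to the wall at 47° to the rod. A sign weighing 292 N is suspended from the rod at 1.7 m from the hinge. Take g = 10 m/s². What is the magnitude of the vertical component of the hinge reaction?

|H_y| ≈ 166 N

Take torques about the hinge: T sin 47° · 2.6 = 12.9×10×1.3 + 292×1.7 = 664.1 N·m.
So T = 664.1 / (0.7314 × 2.6) = 349.25 N.
ΣF_y = 0: H_y = (12.9×10 + 292) − T sin 47° = 421 − 255.42 = 165.58 N.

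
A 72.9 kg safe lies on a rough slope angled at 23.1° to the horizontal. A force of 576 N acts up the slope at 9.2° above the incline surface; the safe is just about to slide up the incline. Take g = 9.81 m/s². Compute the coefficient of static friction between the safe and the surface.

μ ≈ 0.509

On the verge of sliding up the incline, friction is at its maximum μN and acts down the slope.
Perpendicular to incline: N = W cos 23.1° − P sin 9.2° = 657.8 − 92.09 = 565.7 N.
Along incline: P cos 9.2° − μN = W sin 23.1° → μ = −(W sin 23.1° − P cos 9.2°) / N = 0.5091.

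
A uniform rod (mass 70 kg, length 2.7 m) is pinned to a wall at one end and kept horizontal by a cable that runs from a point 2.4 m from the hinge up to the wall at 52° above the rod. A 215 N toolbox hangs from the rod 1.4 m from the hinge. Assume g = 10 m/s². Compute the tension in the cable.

Take torques about the hinge: T sin 52° · 2.4 = 70×10×1.35 + 215×1.4 = 1246 N·m.
So T = 1246 / (0.7880 × 2.4) = 658.83 N.

T ≈ 659 N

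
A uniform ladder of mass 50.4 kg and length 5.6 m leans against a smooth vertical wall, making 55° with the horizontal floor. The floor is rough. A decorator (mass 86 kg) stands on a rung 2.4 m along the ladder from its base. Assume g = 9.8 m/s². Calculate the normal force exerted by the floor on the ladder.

ΣF_y = 0: N_floor = 50.4×9.8 + 86×9.8 = 1336.7 N.

N_floor ≈ 1340 N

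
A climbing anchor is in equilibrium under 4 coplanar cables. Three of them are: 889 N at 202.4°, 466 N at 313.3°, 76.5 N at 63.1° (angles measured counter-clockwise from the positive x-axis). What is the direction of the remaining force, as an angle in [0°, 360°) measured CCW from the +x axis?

Sum the known components: ΣF_x = -467.7 N, ΣF_y = -609.7 N.
For equilibrium the remaining force must supply (−ΣF_x, −ΣF_y) = (467.7, 609.7) N.
Magnitude = √((467.7)² + (609.7)²) = 768.4 N; direction = atan2(609.7, 467.7) = 52.5°.

θ ≈ 52.5°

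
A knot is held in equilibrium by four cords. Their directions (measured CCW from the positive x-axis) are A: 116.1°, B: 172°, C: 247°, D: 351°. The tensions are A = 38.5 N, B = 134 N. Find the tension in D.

T_D ≈ 163 N

Resolve: ΣF_x = 38.5 cos 116.1° + 134 cos 172° + T_C cos 247° + T_D cos 351° = 0.
        ΣF_y = 38.5 sin 116.1° + 134 sin 172° + T_C sin 247° + T_D sin 351° = 0.
The known terms sum to (-149.6, 53.22) N, so -0.3907 T_C + 0.9877 T_D = 149.6 and -0.9205 T_C − 0.1564 T_D = -53.22.
Solving simultaneously: T_C = 30.05 N, T_D = 163.4 N.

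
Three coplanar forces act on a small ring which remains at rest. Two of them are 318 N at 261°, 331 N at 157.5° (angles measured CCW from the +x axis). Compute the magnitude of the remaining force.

F ≈ 402 N

Sum the known components: ΣF_x = -355.6 N, ΣF_y = -187.4 N.
For equilibrium the remaining force must supply (−ΣF_x, −ΣF_y) = (355.6, 187.4) N.
Magnitude = √((355.6)² + (187.4)²) = 401.9 N; direction = atan2(187.4, 355.6) = 27.8°.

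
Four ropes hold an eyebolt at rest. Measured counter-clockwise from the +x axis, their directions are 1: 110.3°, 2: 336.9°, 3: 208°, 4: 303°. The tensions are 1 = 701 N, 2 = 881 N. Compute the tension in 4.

Resolve: ΣF_x = 701 cos 110.3° + 881 cos 336.9° + T_3 cos 208° + T_4 cos 303° = 0.
        ΣF_y = 701 sin 110.3° + 881 sin 336.9° + T_3 sin 208° + T_4 sin 303° = 0.
The known terms sum to (567.2, 311.8) N, so -0.8829 T_3 + 0.5446 T_4 = -567.2 and -0.4695 T_3 − 0.8387 T_4 = -311.8.
Solving simultaneously: T_3 = 648 N, T_4 = 9.082 N.

T_4 ≈ 9.08 N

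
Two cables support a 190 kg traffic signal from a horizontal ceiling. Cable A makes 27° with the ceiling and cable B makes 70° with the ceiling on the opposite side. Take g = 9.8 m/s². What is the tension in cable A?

T_A ≈ 642 N

Weight W = 190 × 9.8 = 1862 N acts straight down.
Horizontal: T_A cos 27° = T_B cos 70°  →  T_B = 2.605 T_A.
Vertical: T_A sin 27° + T_B sin 70° = 1862.
Substituting the horizontal relation into the vertical equation gives 2.902 T_A = 1862, so T_A = 641.6 N.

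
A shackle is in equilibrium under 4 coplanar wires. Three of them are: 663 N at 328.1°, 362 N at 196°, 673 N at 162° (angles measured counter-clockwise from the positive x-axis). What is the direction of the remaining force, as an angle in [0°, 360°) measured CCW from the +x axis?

θ ≈ 29.7°

Sum the known components: ΣF_x = -425.2 N, ΣF_y = -242.2 N.
For equilibrium the remaining force must supply (−ΣF_x, −ΣF_y) = (425.2, 242.2) N.
Magnitude = √((425.2)² + (242.2)²) = 489.3 N; direction = atan2(242.2, 425.2) = 29.7°.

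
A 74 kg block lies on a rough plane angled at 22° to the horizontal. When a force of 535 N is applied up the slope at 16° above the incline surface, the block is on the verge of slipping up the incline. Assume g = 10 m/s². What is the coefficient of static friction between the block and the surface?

On the verge of sliding up the incline, friction is at its maximum μN and acts down the slope.
Perpendicular to incline: N = W cos 22° − P sin 16° = 686.1 − 147.5 = 538.7 N.
Along incline: P cos 16° − μN = W sin 22° → μ = −(W sin 22° − P cos 16°) / N = 0.4401.

μ ≈ 0.440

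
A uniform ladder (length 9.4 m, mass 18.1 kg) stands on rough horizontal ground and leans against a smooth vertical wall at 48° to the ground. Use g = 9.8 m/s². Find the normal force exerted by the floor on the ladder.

ΣF_y = 0: N_floor = 18.1×9.8 = 177.38 N.

N_floor ≈ 177 N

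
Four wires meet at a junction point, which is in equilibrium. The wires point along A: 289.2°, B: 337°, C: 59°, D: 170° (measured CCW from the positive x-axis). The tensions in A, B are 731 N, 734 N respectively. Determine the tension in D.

Resolve: ΣF_x = 731 cos 289.2° + 734 cos 337° + T_C cos 59° + T_D cos 170° = 0.
        ΣF_y = 731 sin 289.2° + 734 sin 337° + T_C sin 59° + T_D sin 170° = 0.
The known terms sum to (916.1, -977.1) N, so 0.5150 T_C − 0.9848 T_D = -916.1 and 0.8572 T_C + 0.1736 T_D = 977.1.
Solving simultaneously: T_C = 860.4 N, T_D = 1380 N.

T_D ≈ 1380 N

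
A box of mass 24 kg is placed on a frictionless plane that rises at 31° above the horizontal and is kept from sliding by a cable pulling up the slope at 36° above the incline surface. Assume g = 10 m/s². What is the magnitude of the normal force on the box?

N ≈ 116 N

Take axes along and perpendicular to the incline. Weight components: W sin 31° = 123.6 N down-slope, W cos 31° = 205.7 N into the surface.
Along incline: T cos 36° = W sin 31° → T = 152.8 N.
Perpendicular: N = W cos 31° − T sin 36° = 115.9 N.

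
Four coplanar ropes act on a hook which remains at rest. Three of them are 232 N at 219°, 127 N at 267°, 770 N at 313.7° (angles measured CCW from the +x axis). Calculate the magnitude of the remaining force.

Sum the known components: ΣF_x = 345 N, ΣF_y = -829.5 N.
For equilibrium the remaining force must supply (−ΣF_x, −ΣF_y) = (-345, 829.5) N.
Magnitude = √((-345)² + (829.5)²) = 898.4 N; direction = atan2(829.5, -345) = 112.6°.

F ≈ 898 N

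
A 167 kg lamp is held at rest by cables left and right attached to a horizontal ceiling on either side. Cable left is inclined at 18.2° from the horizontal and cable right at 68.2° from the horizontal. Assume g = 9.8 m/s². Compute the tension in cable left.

Weight W = 167 × 9.8 = 1637 N acts straight down.
Horizontal: T_left cos 18.2° = T_right cos 68.2°  →  T_right = 2.558 T_left.
Vertical: T_left sin 18.2° + T_right sin 68.2° = 1637.
Substituting the horizontal relation into the vertical equation gives 2.687 T_left = 1637, so T_left = 609 N.

T_left ≈ 609 N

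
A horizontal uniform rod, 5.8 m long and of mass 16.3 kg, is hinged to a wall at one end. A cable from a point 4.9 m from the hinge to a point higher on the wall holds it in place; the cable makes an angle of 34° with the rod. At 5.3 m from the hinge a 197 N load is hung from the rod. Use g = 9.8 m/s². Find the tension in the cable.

Take torques about the hinge: T sin 34° · 4.9 = 16.3×9.8×2.9 + 197×5.3 = 1507.3 N·m.
So T = 1507.3 / (0.5592 × 4.9) = 550.12 N.

T ≈ 550 N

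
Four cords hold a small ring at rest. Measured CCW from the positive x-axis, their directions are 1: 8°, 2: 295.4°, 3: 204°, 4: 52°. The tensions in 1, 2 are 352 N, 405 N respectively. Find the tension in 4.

Resolve: ΣF_x = 352 cos 8° + 405 cos 295.4° + T_3 cos 204° + T_4 cos 52° = 0.
        ΣF_y = 352 sin 8° + 405 sin 295.4° + T_3 sin 204° + T_4 sin 52° = 0.
The known terms sum to (522.3, -316.9) N, so -0.9135 T_3 + 0.6157 T_4 = -522.3 and -0.4067 T_3 + 0.7880 T_4 = 316.9.
Solving simultaneously: T_3 = 1292 N, T_4 = 1069 N.

T_4 ≈ 1070 N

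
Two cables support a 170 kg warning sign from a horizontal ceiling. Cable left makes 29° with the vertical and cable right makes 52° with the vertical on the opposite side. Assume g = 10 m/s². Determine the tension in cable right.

Angles from the horizontal: cable left is 90° − 29° = 61°, cable right is 90° − 52° = 38°.
Weight W = 170 × 10 = 1700 N acts straight down.
Horizontal: T_left cos 61° = T_right cos 38°  →  T_left = 1.625 T_right.
Vertical: T_left sin 61° + T_right sin 38° = 1700.
Substituting the horizontal relation into the vertical equation gives 2.037 T_right = 1700, so T_right = 834.4 N.

T_right ≈ 834 N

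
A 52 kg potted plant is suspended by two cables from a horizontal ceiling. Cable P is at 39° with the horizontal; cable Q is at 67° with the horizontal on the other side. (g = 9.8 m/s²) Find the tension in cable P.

T_P ≈ 207 N

Weight W = 52 × 9.8 = 509.6 N acts straight down.
Horizontal: T_P cos 39° = T_Q cos 67°  →  T_Q = 1.989 T_P.
Vertical: T_P sin 39° + T_Q sin 67° = 509.6.
Substituting the horizontal relation into the vertical equation gives 2.46 T_P = 509.6, so T_P = 207.1 N.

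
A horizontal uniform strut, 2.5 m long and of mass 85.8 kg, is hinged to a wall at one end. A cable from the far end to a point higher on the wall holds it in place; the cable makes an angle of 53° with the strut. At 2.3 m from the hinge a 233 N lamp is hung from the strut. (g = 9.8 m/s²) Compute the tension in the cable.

Take torques about the hinge: T sin 53° · 2.5 = 85.8×9.8×1.25 + 233×2.3 = 1586.9 N·m.
So T = 1586.9 / (0.7986 × 2.5) = 794.83 N.

T ≈ 795 N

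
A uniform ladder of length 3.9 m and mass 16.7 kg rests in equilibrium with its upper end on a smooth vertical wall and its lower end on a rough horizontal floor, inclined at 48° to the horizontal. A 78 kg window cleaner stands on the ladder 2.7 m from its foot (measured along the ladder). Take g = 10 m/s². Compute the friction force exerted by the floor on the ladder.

Torques about the foot: N_wall · 3.9 sin 48° = 16.7×10×1.95 cos 48° + 78×10×2.7 cos 48° → N_wall = 561.4 N.
ΣF_x = 0: f_floor = N_wall = 561.4 N.

f ≈ 561 N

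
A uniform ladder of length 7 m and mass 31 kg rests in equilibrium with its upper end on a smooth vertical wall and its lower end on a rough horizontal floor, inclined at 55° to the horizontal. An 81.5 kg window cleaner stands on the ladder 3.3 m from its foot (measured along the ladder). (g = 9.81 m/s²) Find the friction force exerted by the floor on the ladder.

Torques about the foot: N_wall · 7 sin 55° = 31×9.81×3.5 cos 55° + 81.5×9.81×3.3 cos 55° → N_wall = 370.39 N.
ΣF_x = 0: f_floor = N_wall = 370.39 N.

f ≈ 370 N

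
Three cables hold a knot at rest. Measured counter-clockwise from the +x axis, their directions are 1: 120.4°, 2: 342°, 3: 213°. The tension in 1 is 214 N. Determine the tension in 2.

T_2 ≈ 275 N

Resolve: ΣF_x = 214 cos 120.4° + T_2 cos 342° + T_3 cos 213° = 0.
        ΣF_y = 214 sin 120.4° + T_2 sin 342° + T_3 sin 213° = 0.
The known terms sum to (-108.3, 184.6) N, so 0.9511 T_2 − 0.8387 T_3 = 108.3 and -0.3090 T_2 − 0.5446 T_3 = -184.6.
Solving simultaneously: T_2 = 275.1 N, T_3 = 182.8 N.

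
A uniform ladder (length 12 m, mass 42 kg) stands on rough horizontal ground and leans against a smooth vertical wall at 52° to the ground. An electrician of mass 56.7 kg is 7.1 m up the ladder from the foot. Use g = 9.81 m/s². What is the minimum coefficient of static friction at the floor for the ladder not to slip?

μ_min ≈ 0.432

ΣF_y = 0: N_floor = 42×9.81 + 56.7×9.81 = 968.25 N.
Torques about the foot: N_wall · 12 sin 52° = 42×9.81×6 cos 52° + 56.7×9.81×7.1 cos 52° → N_wall = 418.07 N.
ΣF_x = 0: f_floor = N_wall = 418.07 N.
μ_min = f_floor / N_floor = 418.07 / 968.25 = 0.4318.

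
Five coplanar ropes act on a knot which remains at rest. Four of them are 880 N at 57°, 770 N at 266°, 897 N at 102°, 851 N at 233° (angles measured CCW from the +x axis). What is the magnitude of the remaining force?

F ≈ 320 N

Sum the known components: ΣF_x = -273.1 N, ΣF_y = 167.7 N.
For equilibrium the remaining force must supply (−ΣF_x, −ΣF_y) = (273.1, -167.7) N.
Magnitude = √((273.1)² + (-167.7)²) = 320.4 N; direction = atan2(-167.7, 273.1) = 328.5°.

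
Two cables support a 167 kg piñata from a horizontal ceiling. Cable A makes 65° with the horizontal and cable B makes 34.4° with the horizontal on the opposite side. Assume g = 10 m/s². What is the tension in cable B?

T_B ≈ 715 N

Weight W = 167 × 10 = 1670 N acts straight down.
Horizontal: T_A cos 65° = T_B cos 34.4°  →  T_A = 1.952 T_B.
Vertical: T_A sin 65° + T_B sin 34.4° = 1670.
Substituting the horizontal relation into the vertical equation gives 2.334 T_B = 1670, so T_B = 715.4 N.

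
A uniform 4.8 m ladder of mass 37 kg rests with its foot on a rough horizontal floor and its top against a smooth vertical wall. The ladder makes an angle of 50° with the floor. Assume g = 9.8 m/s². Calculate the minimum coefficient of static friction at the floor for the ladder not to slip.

ΣF_y = 0: N_floor = 37×9.8 = 362.6 N.
Torques about the foot: N_wall · 4.8 sin 50° = 37×9.8×2.4 cos 50° → N_wall = 152.13 N.
ΣF_x = 0: f_floor = N_wall = 152.13 N.
μ_min = f_floor / N_floor = 152.13 / 362.6 = 0.4195.

μ_min ≈ 0.420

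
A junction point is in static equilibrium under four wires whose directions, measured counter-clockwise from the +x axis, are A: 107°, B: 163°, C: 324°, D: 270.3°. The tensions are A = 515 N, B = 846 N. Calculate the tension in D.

T_D ≈ 42.8 N

Resolve: ΣF_x = 515 cos 107° + 846 cos 163° + T_C cos 324° + T_D cos 270.3° = 0.
        ΣF_y = 515 sin 107° + 846 sin 163° + T_C sin 324° + T_D sin 270.3° = 0.
The known terms sum to (-959.6, 739.8) N, so 0.8090 T_C + 0.0052 T_D = 959.6 and -0.5878 T_C − 1.0000 T_D = -739.8.
Solving simultaneously: T_C = 1186 N, T_D = 42.81 N.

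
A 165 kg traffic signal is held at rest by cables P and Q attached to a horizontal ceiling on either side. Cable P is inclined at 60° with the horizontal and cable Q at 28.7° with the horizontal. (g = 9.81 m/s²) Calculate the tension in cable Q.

Weight W = 165 × 9.81 = 1619 N acts straight down.
Horizontal: T_P cos 60° = T_Q cos 28.7°  →  T_P = 1.754 T_Q.
Vertical: T_P sin 60° + T_Q sin 28.7° = 1619.
Substituting the horizontal relation into the vertical equation gives 1.999 T_Q = 1619, so T_Q = 809.5 N.

T_Q ≈ 810 N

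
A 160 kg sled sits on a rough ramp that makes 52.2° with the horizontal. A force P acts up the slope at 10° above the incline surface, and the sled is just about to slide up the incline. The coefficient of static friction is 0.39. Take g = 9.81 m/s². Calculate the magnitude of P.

On the verge of sliding up the incline, friction equals μN and acts down the slope.
Perpendicular: N + P sin 10° = W cos 52.2° = 962 N.
Along incline: P cos 10° = W sin 52.2° + μN  with W sin 52.2° = 1240 N.
Solving the pair for P and N: P = 1535 N, N = 695.5 N (and f = μN = 271.2 N).

P ≈ 1530 N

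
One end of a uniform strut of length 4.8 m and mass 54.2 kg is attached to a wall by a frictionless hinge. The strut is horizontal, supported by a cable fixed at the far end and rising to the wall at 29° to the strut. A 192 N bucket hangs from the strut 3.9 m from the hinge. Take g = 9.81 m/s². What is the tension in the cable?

Take torques about the hinge: T sin 29° · 4.8 = 54.2×9.81×2.4 + 192×3.9 = 2024.9 N·m.
So T = 2024.9 / (0.4848 × 4.8) = 870.14 N.

T ≈ 870 N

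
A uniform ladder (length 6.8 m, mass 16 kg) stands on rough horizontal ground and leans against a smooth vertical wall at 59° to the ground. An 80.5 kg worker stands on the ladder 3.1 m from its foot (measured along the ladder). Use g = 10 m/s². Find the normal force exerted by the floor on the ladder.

N_floor ≈ 965 N

ΣF_y = 0: N_floor = 16×10 + 80.5×10 = 965 N.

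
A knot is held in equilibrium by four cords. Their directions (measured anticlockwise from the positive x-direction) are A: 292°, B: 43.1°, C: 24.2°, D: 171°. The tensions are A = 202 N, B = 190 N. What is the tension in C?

Resolve: ΣF_x = 202 cos 292° + 190 cos 43.1° + T_C cos 24.2° + T_D cos 171° = 0.
        ΣF_y = 202 sin 292° + 190 sin 43.1° + T_C sin 24.2° + T_D sin 171° = 0.
The known terms sum to (214.4, -57.47) N, so 0.9121 T_C − 0.9877 T_D = -214.4 and 0.4099 T_C + 0.1564 T_D = 57.47.
Solving simultaneously: T_C = 42.41 N, T_D = 256.2 N.

T_C ≈ 42.4 N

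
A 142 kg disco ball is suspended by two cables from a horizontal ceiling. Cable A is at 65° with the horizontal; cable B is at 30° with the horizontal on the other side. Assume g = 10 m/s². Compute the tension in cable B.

Weight W = 142 × 10 = 1420 N acts straight down.
Horizontal: T_A cos 65° = T_B cos 30°  →  T_A = 2.049 T_B.
Vertical: T_A sin 65° + T_B sin 30° = 1420.
Substituting the horizontal relation into the vertical equation gives 2.357 T_B = 1420, so T_B = 602.4 N.

T_B ≈ 602 N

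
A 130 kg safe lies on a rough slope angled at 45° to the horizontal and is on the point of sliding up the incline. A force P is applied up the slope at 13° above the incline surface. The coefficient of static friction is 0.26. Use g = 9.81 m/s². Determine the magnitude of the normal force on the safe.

N ≈ 654 N

On the verge of sliding up the incline, friction equals μN and acts down the slope.
Perpendicular: N + P sin 13° = W cos 45° = 901.8 N.
Along incline: P cos 13° = W sin 45° + μN  with W sin 45° = 901.8 N.
Solving the pair for P and N: P = 1100 N, N = 654.3 N (and f = μN = 170.1 N).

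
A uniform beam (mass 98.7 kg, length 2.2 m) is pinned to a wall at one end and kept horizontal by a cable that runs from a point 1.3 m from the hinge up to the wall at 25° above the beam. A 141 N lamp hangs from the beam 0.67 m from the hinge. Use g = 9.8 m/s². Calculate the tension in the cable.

Take torques about the hinge: T sin 25° · 1.3 = 98.7×9.8×1.1 + 141×0.67 = 1158.5 N·m.
So T = 1158.5 / (0.4226 × 1.3) = 2108.6 N.

T ≈ 2110 N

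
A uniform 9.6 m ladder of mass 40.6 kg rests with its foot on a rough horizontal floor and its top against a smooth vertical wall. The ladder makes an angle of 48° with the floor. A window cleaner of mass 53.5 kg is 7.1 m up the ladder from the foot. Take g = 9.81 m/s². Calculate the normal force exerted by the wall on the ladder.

N_wall ≈ 529 N

Torques about the foot: N_wall · 9.6 sin 48° = 40.6×9.81×4.8 cos 48° + 53.5×9.81×7.1 cos 48° → N_wall = 528.81 N.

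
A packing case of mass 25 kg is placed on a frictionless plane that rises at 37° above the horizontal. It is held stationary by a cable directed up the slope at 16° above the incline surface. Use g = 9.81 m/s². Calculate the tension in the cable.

T ≈ 154 N

Take axes along and perpendicular to the incline. Weight components: W sin 37° = 147.6 N down-slope, W cos 37° = 195.9 N into the surface.
Along incline: T cos 16° = W sin 37° → T = 153.5 N.
Perpendicular: N = W cos 37° − T sin 16° = 153.5 N.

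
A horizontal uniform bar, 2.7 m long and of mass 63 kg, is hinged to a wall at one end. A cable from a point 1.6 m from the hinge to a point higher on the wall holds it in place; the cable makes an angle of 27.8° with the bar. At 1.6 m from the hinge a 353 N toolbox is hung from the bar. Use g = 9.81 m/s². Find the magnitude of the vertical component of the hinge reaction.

|H_y| ≈ 96.6 N

Take torques about the hinge: T sin 27.8° · 1.6 = 63×9.81×1.35 + 353×1.6 = 1399.1 N·m.
So T = 1399.1 / (0.4664 × 1.6) = 1875 N.
ΣF_y = 0: H_y = (63×9.81 + 353) − T sin 27.8° = 971.03 − 874.46 = 96.567 N.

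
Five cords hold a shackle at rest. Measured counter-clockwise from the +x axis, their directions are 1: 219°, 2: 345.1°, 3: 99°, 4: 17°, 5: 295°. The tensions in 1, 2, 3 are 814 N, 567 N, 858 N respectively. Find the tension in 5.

T_5 ≈ 248 N

Resolve: ΣF_x = 814 cos 219° + 567 cos 345.1° + 858 cos 99° + T_4 cos 17° + T_5 cos 295° = 0.
        ΣF_y = 814 sin 219° + 567 sin 345.1° + 858 sin 99° + T_4 sin 17° + T_5 sin 295° = 0.
The known terms sum to (-218.9, 189.4) N, so 0.9563 T_4 + 0.4226 T_5 = 218.9 and 0.2924 T_4 − 0.9063 T_5 = -189.4.
Solving simultaneously: T_4 = 119.5 N, T_5 = 247.5 N.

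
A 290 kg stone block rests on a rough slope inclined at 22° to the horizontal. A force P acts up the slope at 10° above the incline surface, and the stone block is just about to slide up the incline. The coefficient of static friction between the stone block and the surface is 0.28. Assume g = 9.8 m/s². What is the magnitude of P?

P ≈ 1740 N

On the verge of sliding up the incline, friction equals μN and acts down the slope.
Perpendicular: N + P sin 10° = W cos 22° = 2635 N.
Along incline: P cos 10° = W sin 22° + μN  with W sin 22° = 1065 N.
Solving the pair for P and N: P = 1744 N, N = 2332 N (and f = μN = 653 N).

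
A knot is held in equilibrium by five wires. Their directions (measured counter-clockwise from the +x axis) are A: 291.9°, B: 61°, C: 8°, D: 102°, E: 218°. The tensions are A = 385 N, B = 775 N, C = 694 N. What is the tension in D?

Resolve: ΣF_x = 385 cos 291.9° + 775 cos 61° + 694 cos 8° + T_D cos 102° + T_E cos 218° = 0.
        ΣF_y = 385 sin 291.9° + 775 sin 61° + 694 sin 8° + T_D sin 102° + T_E sin 218° = 0.
The known terms sum to (1207, 417.2) N, so -0.2079 T_D − 0.7880 T_E = -1207 and 0.9781 T_D − 0.6157 T_E = -417.2.
Solving simultaneously: T_D = 460.7 N, T_E = 1410 N.

T_D ≈ 461 N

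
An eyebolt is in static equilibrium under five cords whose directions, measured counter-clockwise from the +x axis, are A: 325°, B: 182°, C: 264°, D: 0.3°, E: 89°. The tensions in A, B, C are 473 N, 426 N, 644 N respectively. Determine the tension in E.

Resolve: ΣF_x = 473 cos 325° + 426 cos 182° + 644 cos 264° + T_D cos 0.3° + T_E cos 89° = 0.
        ΣF_y = 473 sin 325° + 426 sin 182° + 644 sin 264° + T_D sin 0.3° + T_E sin 89° = 0.
The known terms sum to (-105.6, -926.6) N, so 1.0000 T_D + 0.0175 T_E = 105.6 and 0.0052 T_D + 0.9998 T_E = 926.6.
Solving simultaneously: T_D = 89.43 N, T_E = 926.3 N.

T_E ≈ 926 N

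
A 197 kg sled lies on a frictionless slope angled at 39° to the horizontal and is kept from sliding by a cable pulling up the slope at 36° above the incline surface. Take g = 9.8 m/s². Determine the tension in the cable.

T ≈ 1500 N

Take axes along and perpendicular to the incline. Weight components: W sin 39° = 1215 N down-slope, W cos 39° = 1500 N into the surface.
Along incline: T cos 36° = W sin 39° → T = 1502 N.
Perpendicular: N = W cos 39° − T sin 36° = 617.6 N.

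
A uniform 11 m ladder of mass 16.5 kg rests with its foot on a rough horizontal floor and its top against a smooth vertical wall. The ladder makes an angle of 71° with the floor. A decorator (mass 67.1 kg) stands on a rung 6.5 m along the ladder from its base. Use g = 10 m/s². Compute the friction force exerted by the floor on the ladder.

f ≈ 165 N

Torques about the foot: N_wall · 11 sin 71° = 16.5×10×5.5 cos 71° + 67.1×10×6.5 cos 71° → N_wall = 164.93 N.
ΣF_x = 0: f_floor = N_wall = 164.93 N.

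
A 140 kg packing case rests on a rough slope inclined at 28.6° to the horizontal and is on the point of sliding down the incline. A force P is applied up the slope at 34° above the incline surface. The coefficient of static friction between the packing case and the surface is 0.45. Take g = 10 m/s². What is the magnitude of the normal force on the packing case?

On the verge of sliding down the incline, friction equals μN and acts up the slope.
Perpendicular: N + P sin 34° = W cos 28.6° = 1229 N.
Along incline: P cos 34° + μN = W sin 28.6° with W sin 28.6° = 670.2 N.
Solving the pair for P and N: P = 202.7 N, N = 1116 N (and f = μN = 502.1 N).

N ≈ 1120 N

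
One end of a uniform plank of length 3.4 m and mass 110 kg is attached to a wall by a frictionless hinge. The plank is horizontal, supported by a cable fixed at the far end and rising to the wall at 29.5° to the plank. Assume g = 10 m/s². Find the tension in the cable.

Take torques about the hinge: T sin 29.5° · 3.4 = 110×10×1.7 = 1870 N·m.
So T = 1870 / (0.4924 × 3.4) = 1116.9 N.

T ≈ 1120 N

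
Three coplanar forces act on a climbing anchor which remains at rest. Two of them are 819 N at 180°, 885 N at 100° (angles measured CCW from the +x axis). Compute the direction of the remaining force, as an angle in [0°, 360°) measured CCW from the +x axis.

θ ≈ 318°

Sum the known components: ΣF_x = -972.7 N, ΣF_y = 871.6 N.
For equilibrium the remaining force must supply (−ΣF_x, −ΣF_y) = (972.7, -871.6) N.
Magnitude = √((972.7)² + (-871.6)²) = 1306 N; direction = atan2(-871.6, 972.7) = 318.1°.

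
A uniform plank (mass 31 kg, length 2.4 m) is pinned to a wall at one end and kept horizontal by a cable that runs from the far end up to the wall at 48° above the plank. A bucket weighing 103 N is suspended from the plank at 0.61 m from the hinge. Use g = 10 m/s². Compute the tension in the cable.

T ≈ 244 N

Take torques about the hinge: T sin 48° · 2.4 = 31×10×1.2 + 103×0.61 = 434.83 N·m.
So T = 434.83 / (0.7431 × 2.4) = 243.8 N.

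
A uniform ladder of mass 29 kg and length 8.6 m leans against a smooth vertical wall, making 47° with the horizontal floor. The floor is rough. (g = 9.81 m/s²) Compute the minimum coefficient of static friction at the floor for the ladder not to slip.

ΣF_y = 0: N_floor = 29×9.81 = 284.49 N.
Torques about the foot: N_wall · 8.6 sin 47° = 29×9.81×4.3 cos 47° → N_wall = 132.65 N.
ΣF_x = 0: f_floor = N_wall = 132.65 N.
μ_min = f_floor / N_floor = 132.65 / 284.49 = 0.4663.

μ_min ≈ 0.466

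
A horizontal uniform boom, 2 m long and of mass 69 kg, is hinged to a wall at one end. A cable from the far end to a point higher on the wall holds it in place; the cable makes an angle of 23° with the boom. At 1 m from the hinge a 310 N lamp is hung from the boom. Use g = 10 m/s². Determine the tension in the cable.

T ≈ 1280 N

Take torques about the hinge: T sin 23° · 2 = 69×10×1 + 310×1 = 1000 N·m.
So T = 1000 / (0.3907 × 2) = 1279.7 N.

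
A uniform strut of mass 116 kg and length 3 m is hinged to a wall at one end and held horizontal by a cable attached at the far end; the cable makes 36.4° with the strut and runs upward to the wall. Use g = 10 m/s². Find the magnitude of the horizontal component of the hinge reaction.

Take torques about the hinge: T sin 36.4° · 3 = 116×10×1.5 = 1740 N·m.
So T = 1740 / (0.5934 × 3) = 977.39 N.
ΣF_x = 0: H_x = T cos 36.4° = 786.69 N.

H_x ≈ 787 N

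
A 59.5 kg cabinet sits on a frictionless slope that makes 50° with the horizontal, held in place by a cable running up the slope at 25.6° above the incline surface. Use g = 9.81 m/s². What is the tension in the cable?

Take axes along and perpendicular to the incline. Weight components: W sin 50° = 447.1 N down-slope, W cos 50° = 375.2 N into the surface.
Along incline: T cos 25.6° = W sin 50° → T = 495.8 N.
Perpendicular: N = W cos 50° − T sin 25.6° = 161 N.

T ≈ 496 N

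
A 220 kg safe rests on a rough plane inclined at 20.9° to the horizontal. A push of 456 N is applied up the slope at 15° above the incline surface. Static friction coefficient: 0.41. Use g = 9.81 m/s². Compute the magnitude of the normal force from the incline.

Axes along / perpendicular to the incline. W sin 20.9° = 769.9 N down-slope; W cos 20.9° = 2016 N into the surface.
Perpendicular: N = W cos 20.9° − P sin 15° = 2016 − 118 = 1898 N.
Along incline: P cos 15° + f = W sin 20.9° (friction acts up-slope) → f = 769.9 − 440.5 = 329.4 N.
|f| = 329.4 N ≤ μN = 778.3 N, so the safe is indeed static.

N ≈ 1900 N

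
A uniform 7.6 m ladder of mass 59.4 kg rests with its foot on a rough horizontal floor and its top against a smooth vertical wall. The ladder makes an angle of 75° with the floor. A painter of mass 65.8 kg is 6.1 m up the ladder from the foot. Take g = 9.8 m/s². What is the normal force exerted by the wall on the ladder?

Torques about the foot: N_wall · 7.6 sin 75° = 59.4×9.8×3.8 cos 75° + 65.8×9.8×6.1 cos 75° → N_wall = 216.67 N.

N_wall ≈ 217 N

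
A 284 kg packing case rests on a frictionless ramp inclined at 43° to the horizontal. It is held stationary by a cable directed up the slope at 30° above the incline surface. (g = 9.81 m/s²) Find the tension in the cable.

T ≈ 2190 N

Take axes along and perpendicular to the incline. Weight components: W sin 43° = 1900 N down-slope, W cos 43° = 2038 N into the surface.
Along incline: T cos 30° = W sin 43° → T = 2194 N.
Perpendicular: N = W cos 43° − T sin 30° = 940.6 N.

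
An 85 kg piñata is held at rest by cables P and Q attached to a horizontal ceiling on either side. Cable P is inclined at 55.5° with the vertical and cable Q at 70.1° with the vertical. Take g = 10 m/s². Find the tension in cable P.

T_P ≈ 983 N

Angles from the horizontal: cable P is 90° − 55.5° = 34.5°, cable Q is 90° − 70.1° = 19.9°.
Weight W = 85 × 10 = 850 N acts straight down.
Horizontal: T_P cos 34.5° = T_Q cos 19.9°  →  T_Q = 0.8765 T_P.
Vertical: T_P sin 34.5° + T_Q sin 19.9° = 850.
Substituting the horizontal relation into the vertical equation gives 0.8647 T_P = 850, so T_P = 983 N.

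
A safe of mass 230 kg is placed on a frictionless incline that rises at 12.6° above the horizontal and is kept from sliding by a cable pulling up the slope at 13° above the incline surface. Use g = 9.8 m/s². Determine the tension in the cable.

Take axes along and perpendicular to the incline. Weight components: W sin 12.6° = 491.7 N down-slope, W cos 12.6° = 2200 N into the surface.
Along incline: T cos 13° = W sin 12.6° → T = 504.6 N.
Perpendicular: N = W cos 12.6° − T sin 13° = 2086 N.

T ≈ 505 N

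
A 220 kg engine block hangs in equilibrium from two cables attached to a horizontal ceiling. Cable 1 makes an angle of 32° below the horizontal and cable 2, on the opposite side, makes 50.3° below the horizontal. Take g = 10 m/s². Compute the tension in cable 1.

T_1 ≈ 1420 N

Weight W = 220 × 10 = 2200 N acts straight down.
Horizontal: T_1 cos 32° = T_2 cos 50.3°  →  T_2 = 1.328 T_1.
Vertical: T_1 sin 32° + T_2 sin 50.3° = 2200.
Substituting the horizontal relation into the vertical equation gives 1.551 T_1 = 2200, so T_1 = 1418 N.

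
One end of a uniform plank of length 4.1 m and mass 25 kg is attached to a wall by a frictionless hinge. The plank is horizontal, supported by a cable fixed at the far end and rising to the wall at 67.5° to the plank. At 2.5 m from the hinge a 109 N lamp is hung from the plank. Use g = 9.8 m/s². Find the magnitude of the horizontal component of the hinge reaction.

H_x ≈ 78.3 N

Take torques about the hinge: T sin 67.5° · 4.1 = 25×9.8×2.05 + 109×2.5 = 774.75 N·m.
So T = 774.75 / (0.9239 × 4.1) = 204.53 N.
ΣF_x = 0: H_x = T cos 67.5° = 78.271 N.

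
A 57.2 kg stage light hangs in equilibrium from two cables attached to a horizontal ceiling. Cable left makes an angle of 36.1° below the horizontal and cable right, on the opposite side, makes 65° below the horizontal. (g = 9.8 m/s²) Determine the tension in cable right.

T_right ≈ 462 N

Weight W = 57.2 × 9.8 = 560.6 N acts straight down.
Horizontal: T_left cos 36.1° = T_right cos 65°  →  T_left = 0.523 T_right.
Vertical: T_left sin 36.1° + T_right sin 65° = 560.6.
Substituting the horizontal relation into the vertical equation gives 1.214 T_right = 560.6, so T_right = 461.6 N.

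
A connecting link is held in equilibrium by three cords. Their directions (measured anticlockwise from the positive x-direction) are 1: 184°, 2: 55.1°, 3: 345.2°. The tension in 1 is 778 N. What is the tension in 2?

T_2 ≈ 267 N

Resolve: ΣF_x = 778 cos 184° + T_2 cos 55.1° + T_3 cos 345.2° = 0.
        ΣF_y = 778 sin 184° + T_2 sin 55.1° + T_3 sin 345.2° = 0.
The known terms sum to (-776.1, -54.27) N, so 0.5721 T_2 + 0.9668 T_3 = 776.1 and 0.8202 T_2 − 0.2554 T_3 = 54.27.
Solving simultaneously: T_2 = 267 N, T_3 = 644.7 N.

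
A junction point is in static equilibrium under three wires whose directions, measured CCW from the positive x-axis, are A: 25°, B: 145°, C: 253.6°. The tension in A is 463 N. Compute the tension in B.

T_B ≈ 366 N

Resolve: ΣF_x = 463 cos 25° + T_B cos 145° + T_C cos 253.6° = 0.
        ΣF_y = 463 sin 25° + T_B sin 145° + T_C sin 253.6° = 0.
The known terms sum to (419.6, 195.7) N, so -0.8192 T_B − 0.2823 T_C = -419.6 and 0.5736 T_B − 0.9593 T_C = -195.7.
Solving simultaneously: T_B = 366.4 N, T_C = 423.1 N.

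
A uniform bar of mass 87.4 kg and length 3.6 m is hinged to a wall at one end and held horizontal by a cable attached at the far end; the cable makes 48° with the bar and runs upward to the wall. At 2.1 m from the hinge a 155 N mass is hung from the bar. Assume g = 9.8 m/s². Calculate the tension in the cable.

Take torques about the hinge: T sin 48° · 3.6 = 87.4×9.8×1.8 + 155×2.1 = 1867.2 N·m.
So T = 1867.2 / (0.7431 × 3.6) = 697.95 N.

T ≈ 698 N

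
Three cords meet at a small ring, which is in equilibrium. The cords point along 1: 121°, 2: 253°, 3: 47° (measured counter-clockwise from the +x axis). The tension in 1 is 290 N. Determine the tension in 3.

T_3 ≈ 492 N

Resolve: ΣF_x = 290 cos 121° + T_2 cos 253° + T_3 cos 47° = 0.
        ΣF_y = 290 sin 121° + T_2 sin 253° + T_3 sin 47° = 0.
The known terms sum to (-149.4, 248.6) N, so -0.2924 T_2 + 0.6820 T_3 = 149.4 and -0.9563 T_2 + 0.7314 T_3 = -248.6.
Solving simultaneously: T_2 = 635.9 N, T_3 = 491.6 N.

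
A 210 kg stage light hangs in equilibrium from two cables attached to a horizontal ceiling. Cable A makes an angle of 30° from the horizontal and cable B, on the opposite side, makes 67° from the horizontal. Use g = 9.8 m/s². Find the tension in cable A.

Weight W = 210 × 9.8 = 2058 N acts straight down.
Horizontal: T_A cos 30° = T_B cos 67°  →  T_B = 2.216 T_A.
Vertical: T_A sin 30° + T_B sin 67° = 2058.
Substituting the horizontal relation into the vertical equation gives 2.54 T_A = 2058, so T_A = 810.2 N.

T_A ≈ 810 N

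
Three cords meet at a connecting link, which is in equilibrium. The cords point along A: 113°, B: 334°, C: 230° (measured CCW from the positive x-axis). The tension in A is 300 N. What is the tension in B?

T_B ≈ 275 N

Resolve: ΣF_x = 300 cos 113° + T_B cos 334° + T_C cos 230° = 0.
        ΣF_y = 300 sin 113° + T_B sin 334° + T_C sin 230° = 0.
The known terms sum to (-117.2, 276.2) N, so 0.8988 T_B − 0.6428 T_C = 117.2 and -0.4384 T_B − 0.7660 T_C = -276.2.
Solving simultaneously: T_B = 275.5 N, T_C = 202.8 N.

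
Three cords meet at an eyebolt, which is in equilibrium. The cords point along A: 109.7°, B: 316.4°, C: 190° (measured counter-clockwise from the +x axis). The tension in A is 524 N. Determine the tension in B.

Resolve: ΣF_x = 524 cos 109.7° + T_B cos 316.4° + T_C cos 190° = 0.
        ΣF_y = 524 sin 109.7° + T_B sin 316.4° + T_C sin 190° = 0.
The known terms sum to (-176.6, 493.3) N, so 0.7242 T_B − 0.9848 T_C = 176.6 and -0.6896 T_B − 0.1736 T_C = -493.3.
Solving simultaneously: T_B = 641.7 N, T_C = 292.5 N.

T_B ≈ 642 N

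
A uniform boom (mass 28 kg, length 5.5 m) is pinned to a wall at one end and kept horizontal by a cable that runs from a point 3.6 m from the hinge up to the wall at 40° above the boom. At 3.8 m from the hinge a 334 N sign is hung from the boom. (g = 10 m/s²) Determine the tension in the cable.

T ≈ 881 N

Take torques about the hinge: T sin 40° · 3.6 = 28×10×2.75 + 334×3.8 = 2039.2 N·m.
So T = 2039.2 / (0.6428 × 3.6) = 881.23 N.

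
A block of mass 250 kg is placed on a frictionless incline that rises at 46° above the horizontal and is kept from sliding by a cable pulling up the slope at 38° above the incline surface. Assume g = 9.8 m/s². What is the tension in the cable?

T ≈ 2240 N

Take axes along and perpendicular to the incline. Weight components: W sin 46° = 1762 N down-slope, W cos 46° = 1702 N into the surface.
Along incline: T cos 38° = W sin 46° → T = 2236 N.
Perpendicular: N = W cos 46° − T sin 38° = 325 N.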